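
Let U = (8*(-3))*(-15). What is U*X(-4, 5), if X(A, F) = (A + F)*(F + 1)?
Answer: 2160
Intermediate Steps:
U = 360 (U = -24*(-15) = 360)
X(A, F) = (1 + F)*(A + F) (X(A, F) = (A + F)*(1 + F) = (1 + F)*(A + F))
U*X(-4, 5) = 360*(-4 + 5 + 5**2 - 4*5) = 360*(-4 + 5 + 25 - 20) = 360*6 = 2160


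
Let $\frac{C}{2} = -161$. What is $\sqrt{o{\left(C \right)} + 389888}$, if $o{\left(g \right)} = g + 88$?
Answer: $\sqrt{389654} \approx 624.22$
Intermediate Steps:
$C = -322$ ($C = 2 \left(-161\right) = -322$)
$o{\left(g \right)} = 88 + g$
$\sqrt{o{\left(C \right)} + 389888} = \sqrt{\left(88 - 322\right) + 389888} = \sqrt{-234 + 389888} = \sqrt{389654}$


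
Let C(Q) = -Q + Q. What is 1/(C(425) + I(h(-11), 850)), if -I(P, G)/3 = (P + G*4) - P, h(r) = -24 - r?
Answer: -1/10200 ≈ -9.8039e-5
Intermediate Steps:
I(P, G) = -12*G (I(P, G) = -3*((P + G*4) - P) = -3*((P + 4*G) - P) = -12*G)
C(Q) = 0
1/(C(425) + I(h(-11), 850)) = 1/(0 - 12*850) = 1/(0 - 10200) = 1/(-10200) = -1/10200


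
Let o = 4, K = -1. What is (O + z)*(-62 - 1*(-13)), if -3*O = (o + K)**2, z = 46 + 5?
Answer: -2352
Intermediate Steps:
z = 51
O = -3 (O = -(4 - 1)**2/3 = -1/3*3**2 = -1/3*9 = -3)
(O + z)*(-62 - 1*(-13)) = (-3 + 51)*(-62 - 1*(-13)) = 48*(-62 + 13) = 48*(-49) = -2352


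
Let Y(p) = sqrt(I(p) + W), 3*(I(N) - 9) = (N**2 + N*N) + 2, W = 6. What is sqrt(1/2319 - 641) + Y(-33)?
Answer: 5*sqrt(267)/3 + I*sqrt(3447142482)/2319 ≈ 27.234 + 25.318*I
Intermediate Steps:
I(N) = 29/3 + 2*N**2/3 (I(N) = 9 + ((N**2 + N*N) + 2)/3 = 9 + ((N**2 + N**2) + 2)/3 = 9 + (2*N**2 + 2)/3 = 9 + (2 + 2*N**2)/3 = 9 + (2/3 + 2*N**2/3) = 29/3 + 2*N**2/3)
Y(p) = sqrt(47/3 + 2*p**2/3) (Y(p) = sqrt((29/3 + 2*p**2/3) + 6) = sqrt(47/3 + 2*p**2/3))
sqrt(1/2319 - 641) + Y(-33) = sqrt(1/2319 - 641) + sqrt(141 + 6*(-33)**2)/3 = sqrt(1/2319 - 641) + sqrt(141 + 6*1089)/3 = sqrt(-1486478/2319) + sqrt(141 + 6534)/3 = I*sqrt(3447142482)/2319 + sqrt(6675)/3 = I*sqrt(3447142482)/2319 + (5*sqrt(267))/3 = I*sqrt(3447142482)/2319 + 5*sqrt(267)/3 = 5*sqrt(267)/3 + I*sqrt(3447142482)/2319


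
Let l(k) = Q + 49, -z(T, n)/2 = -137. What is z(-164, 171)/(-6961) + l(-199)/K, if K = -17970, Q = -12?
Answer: -5181337/125089170 ≈ -0.041421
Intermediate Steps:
z(T, n) = 274 (z(T, n) = -2*(-137) = 274)
l(k) = 37 (l(k) = -12 + 49 = 37)
z(-164, 171)/(-6961) + l(-199)/K = 274/(-6961) + 37/(-17970) = 274*(-1/6961) + 37*(-1/17970) = -274/6961 - 37/17970 = -5181337/125089170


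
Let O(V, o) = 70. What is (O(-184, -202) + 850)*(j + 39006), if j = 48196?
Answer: 80225840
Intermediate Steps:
(O(-184, -202) + 850)*(j + 39006) = (70 + 850)*(48196 + 39006) = 920*87202 = 80225840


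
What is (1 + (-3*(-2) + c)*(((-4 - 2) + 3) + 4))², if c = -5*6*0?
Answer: 49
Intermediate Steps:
c = 0 (c = -30*0 = 0)
(1 + (-3*(-2) + c)*(((-4 - 2) + 3) + 4))² = (1 + (-3*(-2) + 0)*(((-4 - 2) + 3) + 4))² = (1 + (6 + 0)*((-6 + 3) + 4))² = (1 + 6*(-3 + 4))² = (1 + 6*1)² = (1 + 6)² = 7² = 49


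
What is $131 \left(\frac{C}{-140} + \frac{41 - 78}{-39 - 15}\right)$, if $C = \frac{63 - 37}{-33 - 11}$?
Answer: $\frac{7510361}{83160} \approx 90.312$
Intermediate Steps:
$C = - \frac{13}{22}$ ($C = \frac{26}{-44} = 26 \left(- \frac{1}{44}\right) = - \frac{13}{22} \approx -0.59091$)
$131 \left(\frac{C}{-140} + \frac{41 - 78}{-39 - 15}\right) = 131 \left(- \frac{13}{22 \left(-140\right)} + \frac{41 - 78}{-39 - 15}\right) = 131 \left(\left(- \frac{13}{22}\right) \left(- \frac{1}{140}\right) - \frac{37}{-54}\right) = 131 \left(\frac{13}{3080} - - \frac{37}{54}\right) = 131 \left(\frac{13}{3080} + \frac{37}{54}\right) = 131 \cdot \frac{57331}{83160} = \frac{7510361}{83160}$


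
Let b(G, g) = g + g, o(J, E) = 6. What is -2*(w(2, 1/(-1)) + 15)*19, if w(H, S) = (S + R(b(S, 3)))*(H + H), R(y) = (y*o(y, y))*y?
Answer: -33250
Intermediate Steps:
b(G, g) = 2*g
R(y) = 6*y**2 (R(y) = (y*6)*y = (6*y)*y = 6*y**2)
w(H, S) = 2*H*(216 + S) (w(H, S) = (S + 6*(2*3)**2)*(H + H) = (S + 6*6**2)*(2*H) = (S + 6*36)*(2*H) = (S + 216)*(2*H) = (216 + S)*(2*H) = 2*H*(216 + S))
-2*(w(2, 1/(-1)) + 15)*19 = -2*(2*2*(216 + 1/(-1)) + 15)*19 = -2*(2*2*(216 - 1) + 15)*19 = -2*(2*2*215 + 15)*19 = -2*(860 + 15)*19 = -1750*19 = -2*16625 = -33250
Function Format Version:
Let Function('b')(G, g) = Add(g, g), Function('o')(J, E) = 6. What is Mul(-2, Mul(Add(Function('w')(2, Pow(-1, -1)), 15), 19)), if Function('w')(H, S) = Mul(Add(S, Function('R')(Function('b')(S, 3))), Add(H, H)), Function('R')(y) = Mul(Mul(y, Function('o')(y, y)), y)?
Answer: -33250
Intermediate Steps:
Function('b')(G, g) = Mul(2, g)
Function('R')(y) = Mul(6, Pow(y, 2)) (Function('R')(y) = Mul(Mul(y, 6), y) = Mul(Mul(6, y), y) = Mul(6, Pow(y, 2)))
Function('w')(H, S) = Mul(2, H, Add(216, S)) (Function('w')(H, S) = Mul(Add(S, Mul(6, Pow(Mul(2, 3), 2))), Add(H, H)) = Mul(Add(S, Mul(6, Pow(6, 2))), Mul(2, H)) = Mul(Add(S, Mul(6, 36)), Mul(2, H)) = Mul(Add(S, 216), Mul(2, H)) = Mul(Add(216, S), Mul(2, H)) = Mul(2, H, Add(216, S)))
Mul(-2, Mul(Add(Function('w')(2, Pow(-1, -1)), 15), 19)) = Mul(-2, Mul(Add(Mul(2, 2, Add(216, Pow(-1, -1))), 15), 19)) = Mul(-2, Mul(Add(Mul(2, 2, Add(216, -1)), 15), 19)) = Mul(-2, Mul(Add(Mul(2, 2, 215), 15), 19)) = Mul(-2, Mul(Add(860, 15), 19)) = Mul(-2, Mul(875, 19)) = Mul(-2, 16625) = -33250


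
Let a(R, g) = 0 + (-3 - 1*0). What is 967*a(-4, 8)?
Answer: -2901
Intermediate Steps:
a(R, g) = -3 (a(R, g) = 0 + (-3 + 0) = 0 - 3 = -3)
967*a(-4, 8) = 967*(-3) = -2901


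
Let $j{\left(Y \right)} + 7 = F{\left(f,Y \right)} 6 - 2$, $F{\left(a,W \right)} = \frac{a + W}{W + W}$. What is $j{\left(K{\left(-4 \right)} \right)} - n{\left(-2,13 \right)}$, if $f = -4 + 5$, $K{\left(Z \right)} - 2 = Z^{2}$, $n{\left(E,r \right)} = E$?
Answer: $- \frac{23}{6} \approx -3.8333$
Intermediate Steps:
$K{\left(Z \right)} = 2 + Z^{2}$
$f = 1$
$F{\left(a,W \right)} = \frac{W + a}{2 W}$
$j{\left(Y \right)} = -9 + \frac{3 \left(1 + Y\right)}{Y}$ ($j{\left(Y \right)} = -7 + \left(\frac{Y + 1}{2 Y} 6 - 2\right) = -7 + \left(\frac{1 + Y}{2 Y} 6 - 2\right) = -7 - \left(2 - \frac{3 \left(1 + Y\right)}{Y}\right) = -9 + \frac{3 \left(1 + Y\right)}{Y}$)
$j{\left(K{\left(-4 \right)} \right)} - n{\left(-2,13 \right)} = \left(-6 + \frac{3}{2 + \left(-4\right)^{2}}\right) - -2 = \left(-6 + \frac{3}{2 + 16}\right) + 2 = \left(-6 + \frac{3}{18}\right) + 2 = \left(-6 + 3 \cdot \frac{1}{18}\right) + 2 = \left(-6 + \frac{1}{6}\right) + 2 = - \frac{35}{6} + 2 = - \frac{23}{6}$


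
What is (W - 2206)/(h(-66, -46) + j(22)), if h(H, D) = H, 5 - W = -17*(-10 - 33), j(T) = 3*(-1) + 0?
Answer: 2932/69 ≈ 42.493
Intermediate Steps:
j(T) = -3 (j(T) = -3 + 0 = -3)
W = -726 (W = 5 - (-17)*(-10 - 33) = 5 - (-17)*(-43) = 5 - 1*731 = 5 - 731 = -726)
(W - 2206)/(h(-66, -46) + j(22)) = (-726 - 2206)/(-66 - 3) = -2932/(-69) = -2932*(-1/69) = 2932/69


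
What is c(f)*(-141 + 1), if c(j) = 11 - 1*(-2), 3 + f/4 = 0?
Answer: -1820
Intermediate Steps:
f = -12 (f = -12 + 4*0 = -12 + 0 = -12)
c(j) = 13 (c(j) = 11 + 2 = 13)
c(f)*(-141 + 1) = 13*(-141 + 1) = 13*(-140) = -1820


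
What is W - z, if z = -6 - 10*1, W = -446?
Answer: -430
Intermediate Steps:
z = -16 (z = -6 - 10 = -16)
W - z = -446 - 1*(-16) = -446 + 16 = -430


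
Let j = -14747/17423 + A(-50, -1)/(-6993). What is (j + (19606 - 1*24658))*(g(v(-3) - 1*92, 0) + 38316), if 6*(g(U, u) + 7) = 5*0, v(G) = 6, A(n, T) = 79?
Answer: -3369196250045392/17405577 ≈ -1.9357e+8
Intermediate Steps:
j = -14928884/17405577 (j = -14747/17423 + 79/(-6993) = -14747*1/17423 + 79*(-1/6993) = -14747/17423 - 79/6993 = -14928884/17405577 ≈ -0.85771)
g(U, u) = -7 (g(U, u) = -7 + (5*0)/6 = -7 + (⅙)*0 = -7 + 0 = -7)
(j + (19606 - 1*24658))*(g(v(-3) - 1*92, 0) + 38316) = (-14928884/17405577 + (19606 - 1*24658))*(-7 + 38316) = (-14928884/17405577 + (19606 - 24658))*38309 = (-14928884/17405577 - 5052)*38309 = -87947903888/17405577*38309 = -3369196250045392/17405577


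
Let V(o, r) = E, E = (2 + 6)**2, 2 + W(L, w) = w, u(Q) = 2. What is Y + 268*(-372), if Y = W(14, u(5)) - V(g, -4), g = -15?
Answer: -99760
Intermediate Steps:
W(L, w) = -2 + w
E = 64 (E = 8**2 = 64)
V(o, r) = 64
Y = -64 (Y = (-2 + 2) - 1*64 = 0 - 64 = -64)
Y + 268*(-372) = -64 + 268*(-372) = -64 - 99696 = -99760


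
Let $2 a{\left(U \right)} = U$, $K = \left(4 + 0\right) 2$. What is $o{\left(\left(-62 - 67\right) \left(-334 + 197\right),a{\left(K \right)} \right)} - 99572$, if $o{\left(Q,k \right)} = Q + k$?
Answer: $-81895$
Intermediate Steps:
$K = 8$ ($K = 4 \cdot 2 = 8$)
$a{\left(U \right)} = \frac{U}{2}$
$o{\left(\left(-62 - 67\right) \left(-334 + 197\right),a{\left(K \right)} \right)} - 99572 = \left(\left(-62 - 67\right) \left(-334 + 197\right) + \frac{1}{2} \cdot 8\right) - 99572 = \left(\left(-129\right) \left(-137\right) + 4\right) - 99572 = \left(17673 + 4\right) - 99572 = 17677 - 99572 = -81895$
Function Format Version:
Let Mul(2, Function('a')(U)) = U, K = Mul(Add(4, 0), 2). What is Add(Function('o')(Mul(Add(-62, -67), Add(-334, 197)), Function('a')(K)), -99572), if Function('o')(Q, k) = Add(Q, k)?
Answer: -81895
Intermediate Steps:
K = 8 (K = Mul(4, 2) = 8)
Function('a')(U) = Mul(Rational(1, 2), U)
Add(Function('o')(Mul(Add(-62, -67), Add(-334, 197)), Function('a')(K)), -99572) = Add(Add(Mul(Add(-62, -67), Add(-334, 197)), Mul(Rational(1, 2), 8)), -99572) = Add(Add(Mul(-129, -137), 4), -99572) = Add(Add(17673, 4), -99572) = Add(17677, -99572) = -81895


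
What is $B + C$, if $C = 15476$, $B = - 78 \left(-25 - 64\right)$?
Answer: $22418$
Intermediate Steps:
$B = 6942$ ($B = \left(-78\right) \left(-89\right) = 6942$)
$B + C = 6942 + 15476 = 22418$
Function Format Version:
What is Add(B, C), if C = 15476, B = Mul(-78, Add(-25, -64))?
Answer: 22418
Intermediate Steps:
B = 6942 (B = Mul(-78, -89) = 6942)
Add(B, C) = Add(6942, 15476) = 22418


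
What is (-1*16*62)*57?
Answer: -56544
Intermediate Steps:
(-1*16*62)*57 = -16*62*57 = -992*57 = -56544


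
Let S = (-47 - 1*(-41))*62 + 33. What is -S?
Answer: 339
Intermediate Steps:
S = -339 (S = (-47 + 41)*62 + 33 = -6*62 + 33 = -372 + 33 = -339)
-S = -1*(-339) = 339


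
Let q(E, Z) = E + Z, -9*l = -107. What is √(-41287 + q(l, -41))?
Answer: I*√371845/3 ≈ 203.26*I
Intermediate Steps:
l = 107/9 (l = -⅑*(-107) = 107/9 ≈ 11.889)
√(-41287 + q(l, -41)) = √(-41287 + (107/9 - 41)) = √(-41287 - 262/9) = √(-371845/9) = I*√371845/3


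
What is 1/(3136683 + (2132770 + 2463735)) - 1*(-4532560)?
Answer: 35051138601281/7733188 ≈ 4.5326e+6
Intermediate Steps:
1/(3136683 + (2132770 + 2463735)) - 1*(-4532560) = 1/(3136683 + 4596505) + 4532560 = 1/7733188 + 4532560 = 35051138601281/7733188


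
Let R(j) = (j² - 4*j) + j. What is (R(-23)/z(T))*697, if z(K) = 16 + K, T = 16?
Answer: 208403/16 ≈ 13025.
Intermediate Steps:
R(j) = j² - 3*j
(R(-23)/z(T))*697 = ((-23*(-3 - 23))/(16 + 16))*697 = (-23*(-26)/32)*697 = (598*(1/32))*697 = (299/16)*697 = 208403/16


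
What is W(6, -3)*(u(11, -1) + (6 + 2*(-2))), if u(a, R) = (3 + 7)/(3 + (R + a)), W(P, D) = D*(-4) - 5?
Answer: 252/13 ≈ 19.385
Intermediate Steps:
W(P, D) = -5 - 4*D (W(P, D) = -4*D - 5 = -5 - 4*D)
u(a, R) = 10/(3 + R + a)
W(6, -3)*(u(11, -1) + (6 + 2*(-2))) = (-5 - 4*(-3))*(10/(3 - 1 + 11) + (6 + 2*(-2))) = (-5 + 12)*(10/13 + (6 - 4)) = 7*(10*(1/13) + 2) = 7*(10/13 + 2) = 7*(36/13) = 252/13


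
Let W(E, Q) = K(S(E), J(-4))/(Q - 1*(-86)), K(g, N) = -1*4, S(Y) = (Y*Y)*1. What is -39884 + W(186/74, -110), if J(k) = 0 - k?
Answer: -239303/6 ≈ -39884.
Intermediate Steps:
S(Y) = Y**2 (S(Y) = Y**2*1 = Y**2)
J(k) = -k
K(g, N) = -4
W(E, Q) = -4/(86 + Q) (W(E, Q) = -4/(Q - 1*(-86)) = -4/(Q + 86) = -4/(86 + Q))
-39884 + W(186/74, -110) = -39884 - 4/(86 - 110) = -39884 - 4/(-24) = -39884 - 4*(-1/24) = -39884 + 1/6 = -239303/6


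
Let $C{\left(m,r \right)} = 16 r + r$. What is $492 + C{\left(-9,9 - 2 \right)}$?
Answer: $611$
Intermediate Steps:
$C{\left(m,r \right)} = 17 r$
$492 + C{\left(-9,9 - 2 \right)} = 492 + 17 \left(9 - 2\right) = 492 + 17 \cdot 7 = 492 + 119 = 611$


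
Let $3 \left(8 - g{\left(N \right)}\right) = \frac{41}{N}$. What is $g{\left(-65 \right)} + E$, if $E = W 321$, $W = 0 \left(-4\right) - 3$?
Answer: $- \frac{186184}{195} \approx -954.79$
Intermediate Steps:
$g{\left(N \right)} = 8 - \frac{41}{3 N}$ ($g{\left(N \right)} = 8 - \frac{41 \frac{1}{N}}{3} = 8 - \frac{41}{3 N}$)
$W = -3$ ($W = 0 - 3 = -3$)
$E = -963$ ($E = \left(-3\right) 321 = -963$)
$g{\left(-65 \right)} + E = \left(8 - \frac{41}{3 \left(-65\right)}\right) - 963 = \left(8 - - \frac{41}{195}\right) - 963 = \left(8 + \frac{41}{195}\right) - 963 = \frac{1601}{195} - 963 = - \frac{186184}{195}$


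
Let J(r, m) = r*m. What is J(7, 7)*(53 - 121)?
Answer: -3332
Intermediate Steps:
J(r, m) = m*r
J(7, 7)*(53 - 121) = (7*7)*(53 - 121) = 49*(-68) = -3332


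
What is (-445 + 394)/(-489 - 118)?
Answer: 51/607 ≈ 0.084020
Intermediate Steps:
(-445 + 394)/(-489 - 118) = -51/(-607) = -51*(-1/607) = 51/607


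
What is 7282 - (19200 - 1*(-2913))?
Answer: -14831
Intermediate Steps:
7282 - (19200 - 1*(-2913)) = 7282 - (19200 + 2913) = 7282 - 1*22113 = 7282 - 22113 = -14831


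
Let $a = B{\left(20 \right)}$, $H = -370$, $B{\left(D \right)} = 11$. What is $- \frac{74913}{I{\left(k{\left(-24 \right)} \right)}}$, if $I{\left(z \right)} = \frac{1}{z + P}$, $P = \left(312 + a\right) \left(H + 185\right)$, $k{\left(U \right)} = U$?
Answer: $4478224227$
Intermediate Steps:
$a = 11$
$P = -59755$ ($P = \left(312 + 11\right) \left(-370 + 185\right) = 323 \left(-185\right) = -59755$)
$I{\left(z \right)} = \frac{1}{-59755 + z}$ ($I{\left(z \right)} = \frac{1}{z - 59755} = \frac{1}{-59755 + z}$)
$- \frac{74913}{I{\left(k{\left(-24 \right)} \right)}} = - \frac{74913}{\frac{1}{-59755 - 24}} = - \frac{74913}{\frac{1}{-59779}} = - \frac{74913}{- \frac{1}{59779}} = \left(-74913\right) \left(-59779\right) = 4478224227$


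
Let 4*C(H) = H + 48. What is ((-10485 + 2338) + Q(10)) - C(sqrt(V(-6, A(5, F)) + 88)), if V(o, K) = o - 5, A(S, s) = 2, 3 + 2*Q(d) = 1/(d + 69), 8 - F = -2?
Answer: -644679/79 - sqrt(77)/4 ≈ -8162.7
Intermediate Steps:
F = 10 (F = 8 - 1*(-2) = 8 + 2 = 10)
Q(d) = -3/2 + 1/(2*(69 + d)) (Q(d) = -3/2 + 1/(2*(d + 69)) = -3/2 + 1/(2*(69 + d)))
V(o, K) = -5 + o
C(H) = 12 + H/4 (C(H) = (H + 48)/4 = (48 + H)/4 = 12 + H/4)
((-10485 + 2338) + Q(10)) - C(sqrt(V(-6, A(5, F)) + 88)) = ((-10485 + 2338) + (-206 - 3*10)/(2*(69 + 10))) - (12 + sqrt((-5 - 6) + 88)/4) = (-8147 + (1/2)*(-206 - 30)/79) - (12 + sqrt(-11 + 88)/4) = (-8147 + (1/2)*(1/79)*(-236)) - (12 + sqrt(77)/4) = (-8147 - 118/79) + (-12 - sqrt(77)/4) = -643731/79 + (-12 - sqrt(77)/4) = -644679/79 - sqrt(77)/4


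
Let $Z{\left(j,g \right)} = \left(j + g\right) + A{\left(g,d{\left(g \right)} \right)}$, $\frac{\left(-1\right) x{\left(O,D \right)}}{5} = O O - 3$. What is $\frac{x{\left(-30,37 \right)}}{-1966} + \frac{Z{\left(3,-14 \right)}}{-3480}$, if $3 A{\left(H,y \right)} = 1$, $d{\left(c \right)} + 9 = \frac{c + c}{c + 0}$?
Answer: $\frac{5860789}{2565630} \approx 2.2843$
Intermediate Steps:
$d{\left(c \right)} = -7$ ($d{\left(c \right)} = -9 + \frac{c + c}{c + 0} = -9 + \frac{2 c}{c} = -9 + 2 = -7$)
$A{\left(H,y \right)} = \frac{1}{3}$ ($A{\left(H,y \right)} = \frac{1}{3} \cdot 1 = \frac{1}{3}$)
$x{\left(O,D \right)} = 15 - 5 O^{2}$ ($x{\left(O,D \right)} = - 5 \left(O O - 3\right) = - 5 \left(O^{2} - 3\right) = - 5 \left(-3 + O^{2}\right) = 15 - 5 O^{2}$)
$Z{\left(j,g \right)} = \frac{1}{3} + g + j$ ($Z{\left(j,g \right)} = \left(j + g\right) + \frac{1}{3} = \left(g + j\right) + \frac{1}{3} = \frac{1}{3} + g + j$)
$\frac{x{\left(-30,37 \right)}}{-1966} + \frac{Z{\left(3,-14 \right)}}{-3480} = \frac{15 - 5 \left(-30\right)^{2}}{-1966} + \frac{\frac{1}{3} - 14 + 3}{-3480} = \left(15 - 4500\right) \left(- \frac{1}{1966}\right) - - \frac{4}{1305} = \left(15 - 4500\right) \left(- \frac{1}{1966}\right) + \frac{4}{1305} = \left(-4485\right) \left(- \frac{1}{1966}\right) + \frac{4}{1305} = \frac{4485}{1966} + \frac{4}{1305} = \frac{5860789}{2565630}$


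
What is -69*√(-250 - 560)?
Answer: -621*I*√10 ≈ -1963.8*I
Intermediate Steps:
-69*√(-250 - 560) = -621*I*√10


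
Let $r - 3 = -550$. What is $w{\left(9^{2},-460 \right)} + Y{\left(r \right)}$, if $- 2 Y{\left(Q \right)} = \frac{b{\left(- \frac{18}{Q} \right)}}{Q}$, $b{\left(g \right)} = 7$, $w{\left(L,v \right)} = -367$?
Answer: $- \frac{401491}{1094} \approx -366.99$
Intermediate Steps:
$r = -547$ ($r = 3 - 550 = -547$)
$Y{\left(Q \right)} = - \frac{7}{2 Q}$ ($Y{\left(Q \right)} = - \frac{7 \frac{1}{Q}}{2} = - \frac{7}{2 Q}$)
$w{\left(9^{2},-460 \right)} + Y{\left(r \right)} = -367 - \frac{7}{2 \left(-547\right)} = -367 - - \frac{7}{1094} = -367 + \frac{7}{1094} = - \frac{401491}{1094}$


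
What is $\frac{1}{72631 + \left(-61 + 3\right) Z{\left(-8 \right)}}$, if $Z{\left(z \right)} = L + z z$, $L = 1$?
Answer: $\frac{1}{68861} \approx 1.4522 \cdot 10^{-5}$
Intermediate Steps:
$Z{\left(z \right)} = 1 + z^{2}$ ($Z{\left(z \right)} = 1 + z z = 1 + z^{2}$)
$\frac{1}{72631 + \left(-61 + 3\right) Z{\left(-8 \right)}} = \frac{1}{72631 + \left(-61 + 3\right) \left(1 + \left(-8\right)^{2}\right)} = \frac{1}{72631 - 58 \left(1 + 64\right)} = \frac{1}{72631 - 3770} = \frac{1}{68861}$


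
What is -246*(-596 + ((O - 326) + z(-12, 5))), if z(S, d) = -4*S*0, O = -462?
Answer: 340464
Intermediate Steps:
z(S, d) = 0
-246*(-596 + ((O - 326) + z(-12, 5))) = -246*(-596 + ((-462 - 326) + 0)) = -246*(-596 + (-788 + 0)) = -246*(-596 - 788) = -246*(-1384) = 340464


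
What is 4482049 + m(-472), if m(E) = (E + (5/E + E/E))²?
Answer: 1047953652905/222784 ≈ 4.7039e+6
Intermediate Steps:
m(E) = (1 + E + 5/E)² (m(E) = (E + (5/E + 1))² = (E + (1 + 5/E))² = (1 + E + 5/E)²)
4482049 + m(-472) = 4482049 + (5 - 472 + (-472)²)²/(-472)² = 4482049 + (5 - 472 + 222784)²/222784 = 4482049 + (1/222784)*222317² = 4482049 + (1/222784)*49424848489 = 4482049 + 49424848489/222784 = 1047953652905/222784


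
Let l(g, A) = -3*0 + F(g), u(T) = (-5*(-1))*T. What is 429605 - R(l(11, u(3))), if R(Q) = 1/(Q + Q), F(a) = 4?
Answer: 3436839/8 ≈ 4.2961e+5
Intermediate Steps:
u(T) = 5*T
l(g, A) = 4 (l(g, A) = -3*0 + 4 = 0 + 4 = 4)
R(Q) = 1/(2*Q)
429605 - R(l(11, u(3))) = 429605 - 1/(2*4) = 429605 - 1*⅛ = 429605 - ⅛ = 3436839/8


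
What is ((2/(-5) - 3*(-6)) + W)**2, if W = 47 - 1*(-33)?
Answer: 238144/25 ≈ 9525.8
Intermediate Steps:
W = 80 (W = 47 + 33 = 80)
((2/(-5) - 3*(-6)) + W)**2 = ((2/(-5) - 3*(-6)) + 80)**2 = ((2*(-1/5) + 18) + 80)**2 = ((-2/5 + 18) + 80)**2 = (88/5 + 80)**2 = (488/5)**2 = 238144/25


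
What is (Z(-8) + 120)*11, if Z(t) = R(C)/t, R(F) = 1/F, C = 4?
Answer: 42229/32 ≈ 1319.7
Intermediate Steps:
Z(t) = 1/(4*t)
(Z(-8) + 120)*11 = ((¼)/(-8) + 120)*11 = ((¼)*(-⅛) + 120)*11 = (-1/32 + 120)*11 = (3839/32)*11 = 42229/32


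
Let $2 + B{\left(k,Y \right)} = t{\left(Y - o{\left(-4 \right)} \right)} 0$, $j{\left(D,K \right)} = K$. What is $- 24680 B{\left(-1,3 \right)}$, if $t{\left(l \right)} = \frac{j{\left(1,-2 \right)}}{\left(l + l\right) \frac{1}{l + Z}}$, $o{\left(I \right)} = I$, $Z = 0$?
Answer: $49360$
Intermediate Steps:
$t{\left(l \right)} = -1$ ($t{\left(l \right)} = - \frac{2}{\left(l + l\right) \frac{1}{l + 0}} = - \frac{2}{2 l \frac{1}{l}} = - \frac{2}{2} = \left(-2\right) \frac{1}{2} = -1$)
$B{\left(k,Y \right)} = -2$ ($B{\left(k,Y \right)} = -2 - 0 = -2 + 0 = -2$)
$- 24680 B{\left(-1,3 \right)} = \left(-24680\right) \left(-2\right) = 49360$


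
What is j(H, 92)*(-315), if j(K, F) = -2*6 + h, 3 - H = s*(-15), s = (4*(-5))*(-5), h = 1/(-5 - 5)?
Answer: 7623/2 ≈ 3811.5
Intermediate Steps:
h = -1/10 (h = 1/(-10) = -1/10 ≈ -0.10000)
s = 100 (s = -20*(-5) = 100)
H = 1503 (H = 3 - 100*(-15) = 3 - 1*(-1500) = 3 + 1500 = 1503)
j(K, F) = -121/10 (j(K, F) = -2*6 - 1/10 = -12 - 1/10 = -121/10)
j(H, 92)*(-315) = -121/10*(-315) = 7623/2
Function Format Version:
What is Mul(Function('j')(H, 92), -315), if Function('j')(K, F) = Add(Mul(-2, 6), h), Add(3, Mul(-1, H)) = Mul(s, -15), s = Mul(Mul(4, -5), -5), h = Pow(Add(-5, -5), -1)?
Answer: Rational(7623, 2) ≈ 3811.5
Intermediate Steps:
h = Rational(-1, 10) (h = Pow(-10, -1) = Rational(-1, 10) ≈ -0.10000)
s = 100 (s = Mul(-20, -5) = 100)
H = 1503 (H = Add(3, Mul(-1, Mul(100, -15))) = Add(3, Mul(-1, -1500)) = Add(3, 1500) = 1503)
Function('j')(K, F) = Rational(-121, 10) (Function('j')(K, F) = Add(Mul(-2, 6), Rational(-1, 10)) = Add(-12, Rational(-1, 10)) = Rational(-121, 10))
Mul(Function('j')(H, 92), -315) = Mul(Rational(-121, 10), -315) = Rational(7623, 2)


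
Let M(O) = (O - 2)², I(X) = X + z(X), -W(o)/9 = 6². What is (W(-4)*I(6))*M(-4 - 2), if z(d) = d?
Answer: -248832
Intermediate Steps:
W(o) = -324 (W(o) = -9*6² = -9*36 = -324)
I(X) = 2*X (I(X) = X + X = 2*X)
M(O) = (-2 + O)²
(W(-4)*I(6))*M(-4 - 2) = (-648*6)*(-2 + (-4 - 2))² = (-324*12)*(-2 - 6)² = -3888*(-8)² = -3888*64 = -248832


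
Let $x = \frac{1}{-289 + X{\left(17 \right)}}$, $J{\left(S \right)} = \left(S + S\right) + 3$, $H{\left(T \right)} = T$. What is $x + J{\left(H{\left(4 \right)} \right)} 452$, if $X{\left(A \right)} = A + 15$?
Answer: $\frac{1277803}{257} \approx 4972.0$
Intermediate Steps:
$J{\left(S \right)} = 3 + 2 S$ ($J{\left(S \right)} = 2 S + 3 = 3 + 2 S$)
$X{\left(A \right)} = 15 + A$
$x = - \frac{1}{257}$ ($x = \frac{1}{-289 + \left(15 + 17\right)} = \frac{1}{-289 + 32} = \frac{1}{-257} = - \frac{1}{257} \approx -0.0038911$)
$x + J{\left(H{\left(4 \right)} \right)} 452 = - \frac{1}{257} + \left(3 + 2 \cdot 4\right) 452 = - \frac{1}{257} + \left(3 + 8\right) 452 = - \frac{1}{257} + 11 \cdot 452 = - \frac{1}{257} + 4972 = \frac{1277803}{257}$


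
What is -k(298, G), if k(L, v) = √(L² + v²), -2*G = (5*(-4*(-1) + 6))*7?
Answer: -√119429 ≈ -345.58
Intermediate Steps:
G = -175 (G = -5*(-4*(-1) + 6)*7/2 = -5*(4 + 6)*7/2 = -5*10*7/2 = -25*7 = -½*350 = -175)
-k(298, G) = -√(298² + (-175)²) = -√(88804 + 30625) = -√119429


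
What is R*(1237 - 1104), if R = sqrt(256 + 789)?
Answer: 133*sqrt(1045) ≈ 4299.4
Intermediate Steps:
R = sqrt(1045) ≈ 32.326
R*(1237 - 1104) = sqrt(1045)*(1237 - 1104) = sqrt(1045)*133 = 133*sqrt(1045)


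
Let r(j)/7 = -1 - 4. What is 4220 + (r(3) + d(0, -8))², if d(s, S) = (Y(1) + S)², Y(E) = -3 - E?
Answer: 16101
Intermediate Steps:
d(s, S) = (-4 + S)² (d(s, S) = ((-3 - 1*1) + S)² = ((-3 - 1) + S)² = (-4 + S)²)
r(j) = -35 (r(j) = 7*(-1 - 4) = 7*(-5) = -35)
4220 + (r(3) + d(0, -8))² = 4220 + (-35 + (-4 - 8)²)² = 4220 + (-35 + (-12)²)² = 4220 + (-35 + 144)² = 4220 + 109² = 4220 + 11881 = 16101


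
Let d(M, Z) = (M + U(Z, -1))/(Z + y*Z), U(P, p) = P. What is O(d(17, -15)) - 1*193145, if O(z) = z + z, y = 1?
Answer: -2897177/15 ≈ -1.9315e+5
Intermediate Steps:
d(M, Z) = (M + Z)/(2*Z) (d(M, Z) = (M + Z)/(Z + 1*Z) = (M + Z)/(Z + Z) = (M + Z)/((2*Z)) = (M + Z)*(1/(2*Z)) = (M + Z)/(2*Z))
O(z) = 2*z
O(d(17, -15)) - 1*193145 = 2*((1/2)*(17 - 15)/(-15)) - 1*193145 = 2*((1/2)*(-1/15)*2) - 193145 = 2*(-1/15) - 193145 = -2/15 - 193145 = -2897177/15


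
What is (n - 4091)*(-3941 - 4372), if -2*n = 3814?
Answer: 49861374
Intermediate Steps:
n = -1907 (n = -½*3814 = -1907)
(n - 4091)*(-3941 - 4372) = (-1907 - 4091)*(-3941 - 4372) = -5998*(-8313) = 49861374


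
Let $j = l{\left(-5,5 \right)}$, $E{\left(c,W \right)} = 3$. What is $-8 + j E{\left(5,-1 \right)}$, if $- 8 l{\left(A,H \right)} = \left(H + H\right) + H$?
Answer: $- \frac{109}{8} \approx -13.625$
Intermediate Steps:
$l{\left(A,H \right)} = - \frac{3 H}{8}$ ($l{\left(A,H \right)} = - \frac{\left(H + H\right) + H}{8} = - \frac{2 H + H}{8} = - \frac{3 H}{8}$)
$j = - \frac{15}{8}$ ($j = \left(- \frac{3}{8}\right) 5 = - \frac{15}{8} \approx -1.875$)
$-8 + j E{\left(5,-1 \right)} = -8 - \frac{45}{8} = - \frac{109}{8}$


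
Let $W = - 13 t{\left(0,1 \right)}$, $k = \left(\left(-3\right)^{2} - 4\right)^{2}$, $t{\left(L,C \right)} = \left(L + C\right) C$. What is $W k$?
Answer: $-325$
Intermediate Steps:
$t{\left(L,C \right)} = C \left(C + L\right)$ ($t{\left(L,C \right)} = \left(C + L\right) C = C \left(C + L\right)$)
$k = 25$ ($k = \left(9 - 4\right)^{2} = 5^{2} = 25$)
$W = -13$ ($W = - 13 \cdot 1 \left(1 + 0\right) = - 13 \cdot 1 \cdot 1 = \left(-13\right) 1 = -13$)
$W k = \left(-13\right) 25 = -325$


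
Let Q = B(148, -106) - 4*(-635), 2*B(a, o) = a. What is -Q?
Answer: -2614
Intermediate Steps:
B(a, o) = a/2
Q = 2614 (Q = (½)*148 - 4*(-635) = 74 - 1*(-2540) = 74 + 2540 = 2614)
-Q = -1*2614 = -2614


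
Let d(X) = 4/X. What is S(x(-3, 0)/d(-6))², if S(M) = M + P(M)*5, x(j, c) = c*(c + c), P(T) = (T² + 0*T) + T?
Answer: 0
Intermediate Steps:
P(T) = T + T² (P(T) = (T² + 0) + T = T² + T = T + T²)
x(j, c) = 2*c² (x(j, c) = c*(2*c) = 2*c²)
S(M) = M + 5*M*(1 + M) (S(M) = M + (M*(1 + M))*5 = M + 5*M*(1 + M))
S(x(-3, 0)/d(-6))² = (((2*0²)/((4/(-6))))*(6 + 5*((2*0²)/((4/(-6))))))² = (((2*0)/((4*(-⅙))))*(6 + 5*((2*0)/((4*(-⅙))))))² = ((0/(-⅔))*(6 + 5*(0/(-⅔))))² = ((0*(-3/2))*(6 + 5*(0*(-3/2))))² = (0*(6 + 5*0))² = (0*(6 + 0))² = (0*6)² = 0² = 0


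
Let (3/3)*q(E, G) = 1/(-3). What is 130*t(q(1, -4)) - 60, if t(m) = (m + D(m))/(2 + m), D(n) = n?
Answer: -112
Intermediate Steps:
q(E, G) = -⅓ (q(E, G) = 1/(-3) = -⅓)
t(m) = 2*m/(2 + m) (t(m) = (m + m)/(2 + m) = (2*m)/(2 + m) = 2*m/(2 + m))
130*t(q(1, -4)) - 60 = 130*(2*(-⅓)/(2 - ⅓)) - 60 = 130*(2*(-⅓)/(5/3)) - 60 = 130*(2*(-⅓)*(⅗)) - 60 = 130*(-⅖) - 60 = -52 - 60 = -112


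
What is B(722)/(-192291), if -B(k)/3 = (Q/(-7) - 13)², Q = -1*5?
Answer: 7396/3140753 ≈ 0.0023548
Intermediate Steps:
Q = -5
B(k) = -22188/49 (B(k) = -3*(-5/(-7) - 13)² = -3*(-5*(-⅐) - 13)² = -3*(5/7 - 13)² = -3*(-86/7)² = -3*7396/49 = -22188/49)
B(722)/(-192291) = -22188/49/(-192291) = -22188/49*(-1/192291) = 7396/3140753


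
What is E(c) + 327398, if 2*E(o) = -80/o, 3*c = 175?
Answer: 11458906/35 ≈ 3.2740e+5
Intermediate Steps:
c = 175/3 (c = (⅓)*175 = 175/3 ≈ 58.333)
E(o) = -40/o (E(o) = (-80/o)/2 = -40/o)
E(c) + 327398 = -40/175/3 + 327398 = -40*3/175 + 327398 = -24/35 + 327398 = 11458906/35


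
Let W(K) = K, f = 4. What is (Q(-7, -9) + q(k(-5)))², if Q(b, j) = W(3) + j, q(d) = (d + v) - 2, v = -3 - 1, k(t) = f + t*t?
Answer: 289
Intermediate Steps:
k(t) = 4 + t² (k(t) = 4 + t*t = 4 + t²)
v = -4
q(d) = -6 + d (q(d) = (d - 4) - 2 = (-4 + d) - 2 = -6 + d)
Q(b, j) = 3 + j
(Q(-7, -9) + q(k(-5)))² = ((3 - 9) + (-6 + (4 + (-5)²)))² = (-6 + (-6 + (4 + 25)))² = (-6 + (-6 + 29))² = (-6 + 23)² = 17² = 289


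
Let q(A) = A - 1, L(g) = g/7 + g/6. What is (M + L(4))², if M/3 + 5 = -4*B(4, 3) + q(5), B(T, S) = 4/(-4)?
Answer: 46225/441 ≈ 104.82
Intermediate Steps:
L(g) = 13*g/42 (L(g) = g*(⅐) + g*(⅙) = g/7 + g/6 = 13*g/42)
q(A) = -1 + A
B(T, S) = -1 (B(T, S) = 4*(-¼) = -1)
M = 9 (M = -15 + 3*(-4*(-1) + (-1 + 5)) = -15 + 3*(4 + 4) = -15 + 3*8 = -15 + 24 = 9)
(M + L(4))² = (9 + (13/42)*4)² = (9 + 26/21)² = (215/21)² = 46225/441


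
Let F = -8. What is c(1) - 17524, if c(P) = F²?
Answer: -17460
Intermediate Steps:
c(P) = 64 (c(P) = (-8)² = 64)
c(1) - 17524 = 64 - 17524 = -17460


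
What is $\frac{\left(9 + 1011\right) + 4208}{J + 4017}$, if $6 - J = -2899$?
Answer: $\frac{2614}{3461} \approx 0.75527$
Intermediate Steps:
$J = 2905$ ($J = 6 - -2899 = 6 + 2899 = 2905$)
$\frac{\left(9 + 1011\right) + 4208}{J + 4017} = \frac{\left(9 + 1011\right) + 4208}{2905 + 4017} = \frac{1020 + 4208}{6922} = 5228 \cdot \frac{1}{6922} = \frac{2614}{3461}$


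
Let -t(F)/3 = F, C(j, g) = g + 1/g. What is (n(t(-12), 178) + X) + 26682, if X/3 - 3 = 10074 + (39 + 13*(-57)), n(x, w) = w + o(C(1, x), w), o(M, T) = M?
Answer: 1980757/36 ≈ 55021.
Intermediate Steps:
C(j, g) = g + 1/g
t(F) = -3*F
n(x, w) = w + x + 1/x (n(x, w) = w + (x + 1/x) = w + x + 1/x)
X = 28125 (X = 9 + 3*(10074 + (39 + 13*(-57))) = 9 + 3*(10074 + (39 - 741)) = 9 + 3*(10074 - 702) = 9 + 3*9372 = 9 + 28116 = 28125)
(n(t(-12), 178) + X) + 26682 = ((178 - 3*(-12) + 1/(-3*(-12))) + 28125) + 26682 = ((178 + 36 + 1/36) + 28125) + 26682 = (7705/36 + 28125) + 26682 = 1020205/36 + 26682 = 1980757/36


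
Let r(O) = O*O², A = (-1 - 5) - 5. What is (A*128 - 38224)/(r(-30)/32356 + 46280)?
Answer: -160291624/187176085 ≈ -0.85637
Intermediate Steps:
A = -11 (A = -6 - 5 = -11)
r(O) = O³
(A*128 - 38224)/(r(-30)/32356 + 46280) = (-11*128 - 38224)/((-30)³/32356 + 46280) = (-1408 - 38224)/(-27000*1/32356 + 46280) = -39632/(-6750/8089 + 46280) = -39632/374352170/8089 = -39632*8089/374352170 = -160291624/187176085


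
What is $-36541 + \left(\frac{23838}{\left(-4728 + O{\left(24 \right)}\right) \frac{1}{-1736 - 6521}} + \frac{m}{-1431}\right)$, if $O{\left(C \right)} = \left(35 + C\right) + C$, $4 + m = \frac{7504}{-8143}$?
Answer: $\frac{315756488312513}{54126480285} \approx 5833.7$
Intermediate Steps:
$m = - \frac{40076}{8143}$ ($m = -4 + \frac{7504}{-8143} = -4 + 7504 \left(- \frac{1}{8143}\right) = -4 - \frac{7504}{8143} = - \frac{40076}{8143} \approx -4.9215$)
$O{\left(C \right)} = 35 + 2 C$
$-36541 + \left(\frac{23838}{\left(-4728 + O{\left(24 \right)}\right) \frac{1}{-1736 - 6521}} + \frac{m}{-1431}\right) = -36541 - \left(- \frac{40076}{11652633} - 23838 \frac{-1736 - 6521}{-4728 + \left(35 + 2 \cdot 24\right)}\right) = -36541 - \left(- \frac{40076}{11652633} - \frac{23838}{\left(-4728 + \left(35 + 48\right)\right) \frac{1}{-8257}}\right) = -36541 + \left(\frac{23838}{\left(-4728 + 83\right) \left(- \frac{1}{8257}\right)} + \frac{40076}{11652633}\right) = -36541 + \left(\frac{23838}{\left(-4645\right) \left(- \frac{1}{8257}\right)} + \frac{40076}{11652633}\right) = -36541 + \left(\frac{23838}{\frac{4645}{8257}} + \frac{40076}{11652633}\right) = -36541 + \left(23838 \cdot \frac{8257}{4645} + \frac{40076}{11652633}\right) = -36541 + \left(\frac{196830366}{4645} + \frac{40076}{11652633}\right) = -36541 + \frac{2293592204406698}{54126480285} = \frac{315756488312513}{54126480285}$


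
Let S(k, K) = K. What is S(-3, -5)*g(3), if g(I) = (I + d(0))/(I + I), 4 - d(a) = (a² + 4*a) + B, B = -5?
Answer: -10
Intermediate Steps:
d(a) = 9 - a² - 4*a (d(a) = 4 - ((a² + 4*a) - 5) = 4 - (-5 + a² + 4*a) = 4 + (5 - a² - 4*a) = 9 - a² - 4*a)
g(I) = (9 + I)/(2*I) (g(I) = (I + (9 - 1*0² - 4*0))/(I + I) = (I + (9 - 1*0 + 0))/((2*I)) = (I + (9 + 0 + 0))*(1/(2*I)) = (I + 9)*(1/(2*I)) = (9 + I)*(1/(2*I)) = (9 + I)/(2*I))
S(-3, -5)*g(3) = -5*(9 + 3)/(2*3) = -5*12/(2*3) = -5*2 = -10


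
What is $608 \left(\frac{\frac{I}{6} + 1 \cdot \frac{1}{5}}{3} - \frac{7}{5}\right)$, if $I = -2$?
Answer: $- \frac{7904}{9} \approx -878.22$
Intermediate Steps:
$608 \left(\frac{\frac{I}{6} + 1 \cdot \frac{1}{5}}{3} - \frac{7}{5}\right) = 608 \left(\frac{- \frac{2}{6} + 1 \cdot \frac{1}{5}}{3} - \frac{7}{5}\right) = 608 \left(\left(\left(-2\right) \frac{1}{6} + 1 \cdot \frac{1}{5}\right) \frac{1}{3} - \frac{7}{5}\right) = 608 \left(\left(- \frac{1}{3} + \frac{1}{5}\right) \frac{1}{3} - \frac{7}{5}\right) = 608 \left(\left(- \frac{2}{15}\right) \frac{1}{3} - \frac{7}{5}\right) = 608 \left(- \frac{2}{45} - \frac{7}{5}\right) = 608 \left(- \frac{13}{9}\right) = - \frac{7904}{9}$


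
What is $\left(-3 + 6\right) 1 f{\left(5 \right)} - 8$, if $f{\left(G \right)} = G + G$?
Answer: $22$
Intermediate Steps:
$f{\left(G \right)} = 2 G$
$\left(-3 + 6\right) 1 f{\left(5 \right)} - 8 = \left(-3 + 6\right) 1 \cdot 2 \cdot 5 - 8 = 3 \cdot 1 \cdot 10 - 8 = 3 \cdot 10 - 8 = 30 - 8 = 22$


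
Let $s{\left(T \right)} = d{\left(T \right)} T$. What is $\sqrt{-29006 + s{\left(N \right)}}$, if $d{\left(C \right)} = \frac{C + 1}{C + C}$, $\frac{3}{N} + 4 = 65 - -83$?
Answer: $\frac{i \sqrt{16707162}}{24} \approx 170.31 i$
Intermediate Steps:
$N = \frac{1}{48}$ ($N = \frac{3}{-4 + \left(65 - -83\right)} = \frac{3}{-4 + \left(65 + 83\right)} = \frac{3}{-4 + 148} = \frac{3}{144} = 3 \cdot \frac{1}{144} = \frac{1}{48} \approx 0.020833$)
$d{\left(C \right)} = \frac{1 + C}{2 C}$
$s{\left(T \right)} = \frac{1}{2} + \frac{T}{2}$ ($s{\left(T \right)} = \frac{1 + T}{2 T} T = \frac{1}{2} + \frac{T}{2}$)
$\sqrt{-29006 + s{\left(N \right)}} = \sqrt{-29006 + \left(\frac{1}{2} + \frac{1}{2} \cdot \frac{1}{48}\right)} = \sqrt{-29006 + \left(\frac{1}{2} + \frac{1}{96}\right)} = \sqrt{-29006 + \frac{49}{96}} = \sqrt{- \frac{2784527}{96}} = \frac{i \sqrt{16707162}}{24}$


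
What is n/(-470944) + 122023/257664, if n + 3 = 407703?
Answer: -135180719/344731008 ≈ -0.39213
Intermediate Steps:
n = 407700 (n = -3 + 407703 = 407700)
n/(-470944) + 122023/257664 = 407700/(-470944) + 122023/257664 = 407700*(-1/470944) + 122023*(1/257664) = -101925/117736 + 11093/23424 = -135180719/344731008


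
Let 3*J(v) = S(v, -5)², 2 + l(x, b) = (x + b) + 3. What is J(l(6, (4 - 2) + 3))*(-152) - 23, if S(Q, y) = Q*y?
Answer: -182423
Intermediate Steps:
l(x, b) = 1 + b + x (l(x, b) = -2 + ((x + b) + 3) = -2 + ((b + x) + 3) = -2 + (3 + b + x) = 1 + b + x)
J(v) = 25*v²/3 (J(v) = (v*(-5))²/3 = (-5*v)²/3 = (25*v²)/3 = 25*v²/3)
J(l(6, (4 - 2) + 3))*(-152) - 23 = (25*(1 + ((4 - 2) + 3) + 6)²/3)*(-152) - 23 = (25*(1 + (2 + 3) + 6)²/3)*(-152) - 23 = (25*(1 + 5 + 6)²/3)*(-152) - 23 = ((25/3)*12²)*(-152) - 23 = ((25/3)*144)*(-152) - 23 = 1200*(-152) - 23 = -182400 - 23 = -182423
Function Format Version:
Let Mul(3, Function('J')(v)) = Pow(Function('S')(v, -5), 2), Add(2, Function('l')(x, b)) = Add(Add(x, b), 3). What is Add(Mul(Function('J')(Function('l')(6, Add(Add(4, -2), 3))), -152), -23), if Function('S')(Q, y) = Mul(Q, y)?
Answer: -182423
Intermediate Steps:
Function('l')(x, b) = Add(1, b, x) (Function('l')(x, b) = Add(-2, Add(Add(x, b), 3)) = Add(-2, Add(Add(b, x), 3)) = Add(-2, Add(3, b, x)) = Add(1, b, x))
Function('J')(v) = Mul(Rational(25, 3), Pow(v, 2)) (Function('J')(v) = Mul(Rational(1, 3), Pow(Mul(v, -5), 2)) = Mul(Rational(1, 3), Pow(Mul(-5, v), 2)) = Mul(Rational(1, 3), Mul(25, Pow(v, 2))) = Mul(Rational(25, 3), Pow(v, 2)))
Add(Mul(Function('J')(Function('l')(6, Add(Add(4, -2), 3))), -152), -23) = Add(Mul(Mul(Rational(25, 3), Pow(Add(1, Add(Add(4, -2), 3), 6), 2)), -152), -23) = Add(Mul(Mul(Rational(25, 3), Pow(Add(1, Add(2, 3), 6), 2)), -152), -23) = Add(Mul(Mul(Rational(25, 3), Pow(Add(1, 5, 6), 2)), -152), -23) = Add(Mul(Mul(Rational(25, 3), Pow(12, 2)), -152), -23) = Add(Mul(Mul(Rational(25, 3), 144), -152), -23) = Add(Mul(1200, -152), -23) = Add(-182400, -23) = -182423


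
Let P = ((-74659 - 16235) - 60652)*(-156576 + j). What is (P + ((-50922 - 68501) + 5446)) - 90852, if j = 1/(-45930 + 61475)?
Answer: 368855827461969/15545 ≈ 2.3728e+10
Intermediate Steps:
j = 1/15545 ≈ 6.4329e-5
P = 368859011528774/15545 (P = ((-74659 - 16235) - 60652)*(-156576 + 1/15545) = (-90894 - 60652)*(-2433973919/15545) = -151546*(-2433973919/15545) = 368859011528774/15545 ≈ 2.3728e+10)
(P + ((-50922 - 68501) + 5446)) - 90852 = (368859011528774/15545 + ((-50922 - 68501) + 5446)) - 90852 = (368859011528774/15545 + (-119423 + 5446)) - 90852 = (368859011528774/15545 - 113977) - 90852 = 368857239756309/15545 - 90852 = 368855827461969/15545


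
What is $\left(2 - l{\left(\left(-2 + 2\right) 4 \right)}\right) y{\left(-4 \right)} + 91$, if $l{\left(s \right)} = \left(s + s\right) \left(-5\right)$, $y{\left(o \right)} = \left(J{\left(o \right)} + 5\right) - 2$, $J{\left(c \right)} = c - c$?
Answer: $97$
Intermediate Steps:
$J{\left(c \right)} = 0$
$y{\left(o \right)} = 3$ ($y{\left(o \right)} = \left(0 + 5\right) - 2 = 5 - 2 = 3$)
$l{\left(s \right)} = - 10 s$ ($l{\left(s \right)} = 2 s \left(-5\right) = - 10 s$)
$\left(2 - l{\left(\left(-2 + 2\right) 4 \right)}\right) y{\left(-4 \right)} + 91 = \left(2 - - 10 \left(-2 + 2\right) 4\right) 3 + 91 = \left(2 - - 10 \cdot 0 \cdot 4\right) 3 + 91 = \left(2 - \left(-10\right) 0\right) 3 + 91 = \left(2 - 0\right) 3 + 91 = \left(2 + 0\right) 3 + 91 = 2 \cdot 3 + 91 = 6 + 91 = 97$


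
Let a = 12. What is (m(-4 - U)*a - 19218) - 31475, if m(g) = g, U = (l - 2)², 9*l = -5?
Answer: -1372123/27 ≈ -50819.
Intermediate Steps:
l = -5/9 (l = (⅑)*(-5) = -5/9 ≈ -0.55556)
U = 529/81 (U = (-5/9 - 2)² = (-23/9)² = 529/81 ≈ 6.5309)
(m(-4 - U)*a - 19218) - 31475 = ((-4 - 1*529/81)*12 - 19218) - 31475 = ((-4 - 529/81)*12 - 19218) - 31475 = (-853/81*12 - 19218) - 31475 = (-3412/27 - 19218) - 31475 = -522298/27 - 31475 = -1372123/27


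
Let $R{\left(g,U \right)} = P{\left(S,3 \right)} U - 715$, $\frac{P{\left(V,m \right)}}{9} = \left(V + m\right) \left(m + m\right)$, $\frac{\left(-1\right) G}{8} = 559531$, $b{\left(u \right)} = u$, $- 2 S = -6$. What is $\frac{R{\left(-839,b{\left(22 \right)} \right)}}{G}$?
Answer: $- \frac{6413}{4476248} \approx -0.0014327$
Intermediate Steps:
$S = 3$ ($S = \left(- \frac{1}{2}\right) \left(-6\right) = 3$)
$G = -4476248$ ($G = \left(-8\right) 559531 = -4476248$)
$P{\left(V,m \right)} = 18 m \left(V + m\right)$ ($P{\left(V,m \right)} = 9 \left(V + m\right) \left(m + m\right) = 9 \left(V + m\right) 2 m = 9 \cdot 2 m \left(V + m\right) = 18 m \left(V + m\right)$)
$R{\left(g,U \right)} = -715 + 324 U$ ($R{\left(g,U \right)} = 18 \cdot 3 \left(3 + 3\right) U - 715 = 18 \cdot 3 \cdot 6 U - 715 = 324 U - 715 = -715 + 324 U$)
$\frac{R{\left(-839,b{\left(22 \right)} \right)}}{G} = \frac{-715 + 324 \cdot 22}{-4476248} = \left(-715 + 7128\right) \left(- \frac{1}{4476248}\right) = 6413 \left(- \frac{1}{4476248}\right) = - \frac{6413}{4476248}$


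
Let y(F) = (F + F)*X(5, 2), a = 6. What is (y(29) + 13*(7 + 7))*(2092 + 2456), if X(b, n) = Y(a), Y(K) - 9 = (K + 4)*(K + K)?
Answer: 34855872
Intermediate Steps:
Y(K) = 9 + 2*K*(4 + K) (Y(K) = 9 + (K + 4)*(K + K) = 9 + (4 + K)*(2*K) = 9 + 2*K*(4 + K))
X(b, n) = 129 (X(b, n) = 9 + 2*6**2 + 8*6 = 9 + 2*36 + 48 = 9 + 72 + 48 = 129)
y(F) = 258*F (y(F) = (F + F)*129 = (2*F)*129 = 258*F)
(y(29) + 13*(7 + 7))*(2092 + 2456) = (258*29 + 13*(7 + 7))*(2092 + 2456) = (7482 + 13*14)*4548 = (7482 + 182)*4548 = 7664*4548 = 34855872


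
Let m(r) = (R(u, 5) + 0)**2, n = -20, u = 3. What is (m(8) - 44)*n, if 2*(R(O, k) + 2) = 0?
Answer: 800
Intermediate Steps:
R(O, k) = -2 (R(O, k) = -2 + (1/2)*0 = -2 + 0 = -2)
m(r) = 4 (m(r) = (-2 + 0)**2 = (-2)**2 = 4)
(m(8) - 44)*n = (4 - 44)*(-20) = -40*(-20) = 800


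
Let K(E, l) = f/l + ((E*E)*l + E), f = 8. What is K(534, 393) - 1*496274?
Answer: 43847233232/393 ≈ 1.1157e+8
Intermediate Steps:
K(E, l) = E + 8/l + l*E**2 (K(E, l) = 8/l + ((E*E)*l + E) = 8/l + (E**2*l + E) = 8/l + (l*E**2 + E) = 8/l + (E + l*E**2) = E + 8/l + l*E**2)
K(534, 393) - 1*496274 = (534 + 8/393 + 393*534**2) - 1*496274 = (534 + 8*(1/393) + 393*285156) - 496274 = (534 + 8/393 + 112066308) - 496274 = 44042268914/393 - 496274 = 43847233232/393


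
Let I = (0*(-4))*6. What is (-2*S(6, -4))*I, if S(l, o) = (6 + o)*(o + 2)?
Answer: 0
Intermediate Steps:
I = 0 (I = 0*6 = 0)
S(l, o) = (2 + o)*(6 + o) (S(l, o) = (6 + o)*(2 + o) = (2 + o)*(6 + o))
(-2*S(6, -4))*I = -2*(12 + (-4)² + 8*(-4))*0 = -2*(12 + 16 - 32)*0 = -2*(-4)*0 = 8*0 = 0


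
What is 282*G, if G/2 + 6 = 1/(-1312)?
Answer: -1110093/328 ≈ -3384.4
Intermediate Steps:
G = -7873/656 (G = -12 + 2/(-1312) = -12 + 2*(-1/1312) = -12 - 1/656 = -7873/656 ≈ -12.002)
282*G = 282*(-7873/656) = -1110093/328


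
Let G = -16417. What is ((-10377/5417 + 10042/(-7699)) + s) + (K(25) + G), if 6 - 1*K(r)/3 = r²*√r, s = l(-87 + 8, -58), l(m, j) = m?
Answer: -1078346142036/41705483 ≈ -25856.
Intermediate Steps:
s = -79 (s = -87 + 8 = -79)
K(r) = 18 - 3*r^(5/2) (K(r) = 18 - 3*r²*√r = 18 - 3*r^(5/2))
((-10377/5417 + 10042/(-7699)) + s) + (K(25) + G) = ((-10377/5417 + 10042/(-7699)) - 79) + ((18 - 3*25^(5/2)) - 16417) = ((-10377*1/5417 + 10042*(-1/7699)) - 79) + ((18 - 3*3125) - 16417) = ((-10377/5417 - 10042/7699) - 79) + ((18 - 9375) - 16417) = (-134290037/41705483 - 79) + (-9357 - 16417) = -3429023194/41705483 - 25774 = -1078346142036/41705483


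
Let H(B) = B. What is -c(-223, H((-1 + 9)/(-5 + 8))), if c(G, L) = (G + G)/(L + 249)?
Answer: 1338/755 ≈ 1.7722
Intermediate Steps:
c(G, L) = 2*G/(249 + L) (c(G, L) = (2*G)/(249 + L) = 2*G/(249 + L))
-c(-223, H((-1 + 9)/(-5 + 8))) = -2*(-223)/(249 + (-1 + 9)/(-5 + 8)) = -2*(-223)/(249 + 8/3) = -2*(-223)/755/3 = -2*(-223)*3/755 = -1*(-1338/755) = 1338/755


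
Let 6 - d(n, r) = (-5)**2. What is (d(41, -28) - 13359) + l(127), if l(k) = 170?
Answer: -13208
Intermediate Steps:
d(n, r) = -19 (d(n, r) = 6 - 1*(-5)**2 = 6 - 1*25 = 6 - 25 = -19)
(d(41, -28) - 13359) + l(127) = (-19 - 13359) + 170 = -13378 + 170 = -13208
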